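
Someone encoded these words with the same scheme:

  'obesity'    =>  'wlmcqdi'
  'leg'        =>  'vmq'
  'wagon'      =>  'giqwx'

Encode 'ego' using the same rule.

mqw

The shift depends on letter class: consonant b→l is +10, but vowel o→w is +8. Two shifts are in play — +8 for a/e/i/o/u, +10 for every other letter.
On ego: e(vowel)+8=m, g(cons)+10=q, o(vowel)+8=w.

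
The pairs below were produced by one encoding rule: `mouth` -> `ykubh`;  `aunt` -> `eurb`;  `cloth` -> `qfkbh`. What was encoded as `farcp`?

liner

m(12)→y(24) and o(14)→k(10) fit y≡19x+4 (mod 26); the inverse of 19 mod 26 is 11. Each letter's alphabet position (a=0..z=25) is mapped through 19·x+4 mod 26 — an affine cipher.
Decoding farcp: f(5)→11·(5−4)≡11=l; a(0)→11·(0−4)≡8=i; r(17)→11·(17−4)≡13=n; c(2)→11·(2−4)≡4=e; p(15)→11·(15−4)≡17=r (all mod 26).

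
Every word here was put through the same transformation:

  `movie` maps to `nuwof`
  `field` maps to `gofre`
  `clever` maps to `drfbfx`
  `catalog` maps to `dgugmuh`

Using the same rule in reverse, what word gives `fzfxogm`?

Shifts by position in movie: pos 0: m→n (+1), pos 1: o→u (+6), pos 2: v→w (+1), pos 3: i→o (+6) — repeating every 2. A repeating key of period 2 is used — shifts +1, +6 over and over.
Decoding fzfxogm: f−1=e, z−6=t, f−1=e, x−6=r, o−1=n, g−6=a, m−1=l.

eternal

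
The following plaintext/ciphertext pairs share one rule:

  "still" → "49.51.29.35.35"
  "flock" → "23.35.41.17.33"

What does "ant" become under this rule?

Each letter becomes 2×(its alphabet position, a=1..z=26) + 11.
Applying it to ant: a=1→13, n=14→39, t=20→51.

13.39.51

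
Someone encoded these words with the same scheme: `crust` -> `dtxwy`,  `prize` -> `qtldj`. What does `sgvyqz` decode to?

result

In crust: c→d is +1, r→t is +2, u→x is +3, s→w is +4 — the shift increases by 1 each position. Letter i (0-indexed) is shifted by i+1, so successive shifts are 1, 2, 3, ….
Undoing it on sgvyqz: s−1=r, g−2=e, v−3=s, y−4=u, q−5=l, z−6=t.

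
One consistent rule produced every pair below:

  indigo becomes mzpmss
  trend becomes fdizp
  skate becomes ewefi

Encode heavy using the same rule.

tiehk

The rule splits by letter class: vowels +4, consonants +12.
On heavy: h(cons)+12=t, e(vowel)+4=i, a(vowel)+4=e, v(cons)+12=h, y(cons)+12=k.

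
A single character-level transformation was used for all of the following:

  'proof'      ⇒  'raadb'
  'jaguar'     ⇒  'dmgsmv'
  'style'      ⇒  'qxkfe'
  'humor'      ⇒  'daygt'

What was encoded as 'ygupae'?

The output letters match the input read backwards, each shifted +12: proof reversed is foorp. The word is reversed, then every letter is shifted forward by 12.
Decoding ygupae: shift back: y−12=m, g−12=u, u−12=i, p−12=d, a−12=o, e−12=s → muidos; then reverse → sodium.

sodium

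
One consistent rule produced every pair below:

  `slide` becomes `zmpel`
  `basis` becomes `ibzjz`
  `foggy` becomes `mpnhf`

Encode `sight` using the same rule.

zjnia

Shifts by position in slide: pos 0: s→z (+7), pos 1: l→m (+1), pos 2: i→p (+7), pos 3: d→e (+1) — repeating every 2. The shifts repeat in a cycle of length 2: positions 0,1,… shift by +7, +1, then the pattern repeats.
Applying it to sight: s+7=z, i+1=j, g+7=n, h+1=i, t+7=a.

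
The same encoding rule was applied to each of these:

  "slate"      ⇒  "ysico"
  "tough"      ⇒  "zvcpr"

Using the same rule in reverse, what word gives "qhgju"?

In slate: s→y is +6, l→s is +7, a→i is +8, t→c is +9 — the shift increases by 1 each position. The shift increases by 1 at each position, starting from +6: 6, 7, 8, ….
Undoing it on qhgju: q−6=k, h−7=a, g−8=y, j−9=a, u−10=k.

kayak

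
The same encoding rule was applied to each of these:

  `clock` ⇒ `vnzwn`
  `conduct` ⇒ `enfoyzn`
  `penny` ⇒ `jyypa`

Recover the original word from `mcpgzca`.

The output letters match the input read backwards, each shifted +11: clock reversed is kcolc. Read the word backwards and shift each letter +11.
Undoing it on mcpgzca: shift back: m−11=b, c−11=r, p−11=e, g−11=v, z−11=o, c−11=r, a−11=p → brevorp; then reverse → proverb.

proverb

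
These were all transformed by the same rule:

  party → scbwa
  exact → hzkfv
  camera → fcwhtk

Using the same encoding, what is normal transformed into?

qqbpcv

Shifts by position in party: pos 0: p→s (+3), pos 1: a→c (+2), pos 2: r→b (+10), pos 3: t→w (+3), pos 4: y→a (+2) — repeating every 3. A repeating key of period 3 is used — shifts +3, +2, +10 over and over.
For normal: n+3=q, o+2=q, r+10=b, m+3=p, a+2=c, l+10=v.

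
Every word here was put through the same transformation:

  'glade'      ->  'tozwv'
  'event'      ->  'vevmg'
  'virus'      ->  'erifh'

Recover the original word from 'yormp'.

blink

Each pair mirrors across the alphabet (g↔t, l↔o, a↔z): positions sum to 25. This is the alphabet-reversal cipher (Atbash): a becomes z, b becomes y, etc.
Reversing it on yormp: y↔b, o↔l, r↔i, m↔n, p↔k.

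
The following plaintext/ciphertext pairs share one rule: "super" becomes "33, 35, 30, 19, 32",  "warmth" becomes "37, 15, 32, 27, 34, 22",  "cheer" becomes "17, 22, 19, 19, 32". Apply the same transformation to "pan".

s is letter #19 and maps to 33: an offset of 14. The number is (letter's place in the alphabet, a=1) + 14.
For pan: p=16→30, a=1→15, n=14→28.

30, 15, 28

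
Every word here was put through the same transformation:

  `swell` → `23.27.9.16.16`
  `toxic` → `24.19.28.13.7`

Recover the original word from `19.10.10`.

s is letter #19 and maps to 23: an offset of 4. Letters become their 1-based position plus 4 (so a→5, b→6, …).
Undoing it on 19.10.10: 19→(19−4)÷1=15=o, 10→(10−4)÷1=6=f, 10→(10−4)÷1=6=f.

off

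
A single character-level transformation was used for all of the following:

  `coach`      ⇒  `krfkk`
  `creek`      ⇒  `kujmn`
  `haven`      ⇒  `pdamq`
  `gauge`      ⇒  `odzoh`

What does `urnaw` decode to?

moist

The shifts repeat in a cycle of length 3: positions 0,1,… shift by +8, +3, +5, then the pattern repeats.
Undoing it on urnaw: u−8=m, r−3=o, n−5=i, a−8=s, w−3=t.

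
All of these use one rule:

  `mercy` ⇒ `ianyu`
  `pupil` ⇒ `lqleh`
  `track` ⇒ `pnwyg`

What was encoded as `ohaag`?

sleek

Compare letters: m→i is +22, e→a is +22, r→n is +22 — a constant shift. Each letter is shifted forward by 22 in the alphabet (a Caesar shift of +22).
Undoing it on ohaag: o−22=s, h−22=l, a−22=e, a−22=e, g−22=k.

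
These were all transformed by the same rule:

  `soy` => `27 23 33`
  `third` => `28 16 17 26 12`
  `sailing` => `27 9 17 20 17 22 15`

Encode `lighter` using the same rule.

s is letter #19 and maps to 27: an offset of 8. Letters become their 1-based position plus 8 (so a→9, b→10, …).
Applying it to lighter: l=12→20, i=9→17, g=7→15, h=8→16, t=20→28, e=5→13, r=18→26.

20 17 15 16 28 13 26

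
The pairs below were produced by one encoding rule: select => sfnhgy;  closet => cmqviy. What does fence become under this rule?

In select: s→s is +0, e→f is +1, l→n is +2, e→h is +3 — the shift increases by 1 each position. The shift increases by 1 at each position, starting from +0: 0, 1, 2, ….
On fence: f+0=f, e+1=f, n+2=p, c+3=f, e+4=i.

ffpfi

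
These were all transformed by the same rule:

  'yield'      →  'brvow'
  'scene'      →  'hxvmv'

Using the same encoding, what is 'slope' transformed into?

Each pair mirrors across the alphabet (y↔b, i↔r, e↔v): positions sum to 25. Each letter is replaced by its mirror in the alphabet: a↔z, b↔y, c↔x, and so on (the Atbash cipher).
On slope: s↔h, l↔o, o↔l, p↔k, e↔v.

holkv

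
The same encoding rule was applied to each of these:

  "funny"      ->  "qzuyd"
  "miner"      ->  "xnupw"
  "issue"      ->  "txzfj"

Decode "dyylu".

Shifts by position in funny: pos 0: f→q (+11), pos 1: u→z (+5), pos 2: n→u (+7), pos 3: n→y (+11), pos 4: y→d (+5) — repeating every 3. The shifts repeat in a cycle of length 3: positions 0,1,… shift by +11, +5, +7, then the pattern repeats.
Decoding dyylu: d−11=s, y−5=t, y−7=r, l−11=a, u−5=p.

strap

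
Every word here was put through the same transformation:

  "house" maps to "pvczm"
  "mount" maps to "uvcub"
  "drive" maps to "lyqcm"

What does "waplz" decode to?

other

Shifts by position in house: pos 0: h→p (+8), pos 1: o→v (+7), pos 2: u→c (+8), pos 3: s→z (+7) — repeating every 2. The shifts repeat in a cycle of length 2: positions 0,1,… shift by +8, +7, then the pattern repeats.
Decoding waplz: w−8=o, a−7=t, p−8=h, l−7=e, z−8=r.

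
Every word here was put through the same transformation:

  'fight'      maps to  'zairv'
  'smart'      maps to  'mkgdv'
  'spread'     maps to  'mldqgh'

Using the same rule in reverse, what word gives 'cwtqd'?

owner

f(5)→z(25) and i(8)→a(0) fit y≡9x+6 (mod 26); the inverse of 9 mod 26 is 3. Each letter's alphabet position (a=0..z=25) is mapped through 9·x+6 mod 26 — an affine cipher.
Undoing it on cwtqd: c(2)→3·(2−6)≡14=o; w(22)→3·(22−6)≡22=w; t(19)→3·(19−6)≡13=n; q(16)→3·(16−6)≡4=e; d(3)→3·(3−6)≡17=r (all mod 26).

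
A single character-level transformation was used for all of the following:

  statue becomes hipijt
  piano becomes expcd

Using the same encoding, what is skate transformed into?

hzpit

Compare letters: s→h is +15, t→i is +15, a→p is +15 — a constant shift. This is a Caesar cipher with shift 15.
Applying it to skate: s+15=h, k+15=z, a+15=p, t+15=i, e+15=t.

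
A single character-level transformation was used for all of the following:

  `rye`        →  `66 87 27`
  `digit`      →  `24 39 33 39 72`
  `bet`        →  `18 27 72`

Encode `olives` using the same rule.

57 48 39 78 27 69

r(#18)→66 and y(#25)→87: differences scale by 3, so n = 3·pos + 12. Each letter becomes 3×(its alphabet position, a=1..z=26) + 12.
For olives: o=15→57, l=12→48, i=9→39, v=22→78, e=5→27, s=19→69.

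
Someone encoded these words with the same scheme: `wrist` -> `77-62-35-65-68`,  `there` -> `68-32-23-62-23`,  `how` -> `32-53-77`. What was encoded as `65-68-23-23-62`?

With a=1..z=26, the number is 3·pos + 8.
Reversing it on 65-68-23-23-62: 65→(65−8)÷3=19=s, 68→(68−8)÷3=20=t, 23→(23−8)÷3=5=e, 23→(23−8)÷3=5=e, 62→(62−8)÷3=18=r.

steer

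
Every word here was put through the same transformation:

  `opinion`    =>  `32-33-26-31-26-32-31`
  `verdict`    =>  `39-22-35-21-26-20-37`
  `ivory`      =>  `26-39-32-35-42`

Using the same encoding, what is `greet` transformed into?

o is letter #15 and maps to 32: an offset of 17. The number is (letter's place in the alphabet, a=1) + 17.
For greet: g=7→24, r=18→35, e=5→22, e=5→22, t=20→37.

24-35-22-22-37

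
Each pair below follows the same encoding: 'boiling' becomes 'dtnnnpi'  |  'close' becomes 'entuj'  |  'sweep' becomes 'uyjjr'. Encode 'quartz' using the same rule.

szftvb

Vowels shift forward by 5 and consonants shift forward by 2.
On quartz: q(cons)+2=s, u(vowel)+5=z, a(vowel)+5=f, r(cons)+2=t, t(cons)+2=v, z(cons)+2=b.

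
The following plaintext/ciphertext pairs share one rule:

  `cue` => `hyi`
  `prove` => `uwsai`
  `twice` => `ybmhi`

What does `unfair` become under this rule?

The shift depends on letter class: consonant c→h is +5, but vowel u→y is +4. Two shifts are in play — +4 for a/e/i/o/u, +5 for every other letter.
For unfair: u(vowel)+4=y, n(cons)+5=s, f(cons)+5=k, a(vowel)+4=e, i(vowel)+4=m, r(cons)+5=w.

yskemw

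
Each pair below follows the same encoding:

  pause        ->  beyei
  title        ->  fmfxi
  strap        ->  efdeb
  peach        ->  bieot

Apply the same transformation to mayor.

yeksd

Vowels shift forward by 4 and consonants shift forward by 12.
For mayor: m(cons)+12=y, a(vowel)+4=e, y(cons)+12=k, o(vowel)+4=s, r(cons)+12=d.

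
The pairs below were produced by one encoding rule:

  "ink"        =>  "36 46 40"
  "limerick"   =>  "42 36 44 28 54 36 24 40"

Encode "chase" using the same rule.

i(#9)→36 and n(#14)→46: differences scale by 2, so n = 2·pos + 18. With a=1..z=26, the number is 2·pos + 18.
On chase: c=3→24, h=8→34, a=1→20, s=19→56, e=5→28.

24 34 20 56 28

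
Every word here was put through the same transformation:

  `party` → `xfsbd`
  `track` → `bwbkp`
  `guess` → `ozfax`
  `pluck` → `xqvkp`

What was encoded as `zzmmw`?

ruler

Shifts by position in party: pos 0: p→x (+8), pos 1: a→f (+5), pos 2: r→s (+1), pos 3: t→b (+8), pos 4: y→d (+5) — repeating every 3. It's a Vigenère-style cipher with numeric key [8,5,1]: position i shifts by key[i mod 3].
Undoing it on zzmmw: z−8=r, z−5=u, m−1=l, m−8=e, w−5=r.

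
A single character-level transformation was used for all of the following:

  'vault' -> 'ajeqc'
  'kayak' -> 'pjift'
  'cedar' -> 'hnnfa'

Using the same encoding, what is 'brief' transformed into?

Shifts by position in vault: pos 0: v→a (+5), pos 1: a→j (+9), pos 2: u→e (+10), pos 3: l→q (+5), pos 4: t→c (+9) — repeating every 3. The shifts repeat in a cycle of length 3: positions 0,1,… shift by +5, +9, +10, then the pattern repeats.
For brief: b+5=g, r+9=a, i+10=s, e+5=j, f+9=o.

gasjo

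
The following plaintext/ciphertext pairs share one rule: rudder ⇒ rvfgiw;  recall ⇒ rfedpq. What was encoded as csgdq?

In rudder: r→r is +0, u→v is +1, d→f is +2, d→g is +3 — the shift increases by 1 each position. The shift increases by 1 at each position, starting from +0: 0, 1, 2, ….
Reversing it on csgdq: c−0=c, s−1=r, g−2=e, d−3=a, q−4=m.

cream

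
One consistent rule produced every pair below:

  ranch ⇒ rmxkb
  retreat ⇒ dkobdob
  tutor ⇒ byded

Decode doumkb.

racket

The word is reversed, then every letter is shifted forward by 10.
Reversing it on doumkb: shift back: d−10=t, o−10=e, u−10=k, m−10=c, k−10=a, b−10=r → tekcar; then reverse → racket.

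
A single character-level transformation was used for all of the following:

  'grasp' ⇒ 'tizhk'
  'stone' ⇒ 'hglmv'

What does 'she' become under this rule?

Each pair mirrors across the alphabet (g↔t, r↔i, a↔z): positions sum to 25. Each letter is replaced by its mirror in the alphabet: a↔z, b↔y, c↔x, and so on (the Atbash cipher).
For she: s↔h, h↔s, e↔v.

hsv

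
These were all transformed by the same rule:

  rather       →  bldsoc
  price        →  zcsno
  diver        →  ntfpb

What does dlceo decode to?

Shifts by position in rather: pos 0: r→b (+10), pos 1: a→l (+11), pos 2: t→d (+10), pos 3: h→s (+11) — repeating every 2. A repeating key of period 2 is used — shifts +10, +11 over and over.
Decoding dlceo: d−10=t, l−11=a, c−10=s, e−11=t, o−10=e.

taste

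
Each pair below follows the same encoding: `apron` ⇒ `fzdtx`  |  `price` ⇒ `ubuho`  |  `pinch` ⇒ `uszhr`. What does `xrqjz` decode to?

sheep

Shifts by position in apron: pos 0: a→f (+5), pos 1: p→z (+10), pos 2: r→d (+12), pos 3: o→t (+5), pos 4: n→x (+10) — repeating every 3. The shifts repeat in a cycle of length 3: positions 0,1,… shift by +5, +10, +12, then the pattern repeats.
Reversing it on xrqjz: x−5=s, r−10=h, q−12=e, j−5=e, z−10=p.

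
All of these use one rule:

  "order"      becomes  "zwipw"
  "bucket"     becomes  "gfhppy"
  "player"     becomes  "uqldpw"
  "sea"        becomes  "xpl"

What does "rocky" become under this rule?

The shift depends on letter class: consonant r→w is +5, but vowel o→z is +11. Vowels shift forward by 11 and consonants shift forward by 5.
Applying it to rocky: r(cons)+5=w, o(vowel)+11=z, c(cons)+5=h, k(cons)+5=p, y(cons)+5=d.

wzhpd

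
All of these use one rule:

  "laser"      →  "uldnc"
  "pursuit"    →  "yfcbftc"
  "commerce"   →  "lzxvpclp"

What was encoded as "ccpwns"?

Shifts by position in laser: pos 0: l→u (+9), pos 1: a→l (+11), pos 2: s→d (+11), pos 3: e→n (+9), pos 4: r→c (+11) — repeating every 3. It's a Vigenère-style cipher with numeric key [9,11,11]: position i shifts by key[i mod 3].
Reversing it on ccpwns: c−9=t, c−11=r, p−11=e, w−9=n, n−11=c, s−11=h.

trench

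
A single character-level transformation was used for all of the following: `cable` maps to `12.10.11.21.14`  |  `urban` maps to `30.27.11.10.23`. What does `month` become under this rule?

c is letter #3 and maps to 12: an offset of 9. Each letter is replaced by its alphabet position (a=1..z=26) + 9.
On month: m=13→22, o=15→24, n=14→23, t=20→29, h=8→17.

22.24.23.29.17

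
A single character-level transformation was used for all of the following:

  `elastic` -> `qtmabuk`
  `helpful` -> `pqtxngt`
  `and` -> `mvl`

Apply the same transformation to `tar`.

The rule splits by letter class: vowels +12, consonants +8.
Applying it to tar: t(cons)+8=b, a(vowel)+12=m, r(cons)+8=z.

bmz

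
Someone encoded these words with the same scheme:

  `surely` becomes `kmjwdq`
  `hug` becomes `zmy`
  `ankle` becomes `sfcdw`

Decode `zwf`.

Every letter moves 18 places later in the alphabet, wrapping around z→a.
Decoding zwf: z−18=h, w−18=e, f−18=n.

hen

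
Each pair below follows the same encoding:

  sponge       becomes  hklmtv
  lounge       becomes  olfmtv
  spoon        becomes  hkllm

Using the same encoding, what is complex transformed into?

Letters are reflected about the middle of the alphabet (position → 25−position): Atbash.
Applying it to complex: c↔x, o↔l, m↔n, p↔k, l↔o, e↔v, x↔c.

xlnkovc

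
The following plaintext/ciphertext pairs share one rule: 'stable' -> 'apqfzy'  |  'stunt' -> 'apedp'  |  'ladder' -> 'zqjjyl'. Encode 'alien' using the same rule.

This is an affine cipher: with a=0,…,z=25, each position x becomes (15x+16) mod 26.
On alien: a(0)→15·0+16≡16=q; l(11)→15·11+16≡25=z; i(8)→15·8+16≡6=g; e(4)→15·4+16≡24=y; n(13)→15·13+16≡3=d (all mod 26).

qzgyd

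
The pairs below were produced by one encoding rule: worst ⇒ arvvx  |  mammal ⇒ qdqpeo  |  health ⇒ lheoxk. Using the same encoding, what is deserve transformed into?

hhwhvyi

The shifts repeat in a cycle of length 2: positions 0,1,… shift by +4, +3, then the pattern repeats.
Applying it to deserve: d+4=h, e+3=h, s+4=w, e+3=h, r+4=v, v+3=y, e+4=i.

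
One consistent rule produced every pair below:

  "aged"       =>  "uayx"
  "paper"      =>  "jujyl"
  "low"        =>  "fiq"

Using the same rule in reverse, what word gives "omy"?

Compare letters: a→u is +20, g→a is +20, e→y is +20 — a constant shift. Every letter moves 20 places later in the alphabet, wrapping around z→a.
Undoing it on omy: o−20=u, m−20=s, y−20=e.

use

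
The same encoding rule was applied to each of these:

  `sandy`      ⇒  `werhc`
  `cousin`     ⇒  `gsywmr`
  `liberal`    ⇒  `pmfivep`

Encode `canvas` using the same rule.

gerzew

Compare letters: s→w is +4, a→e is +4, n→r is +4 — a constant shift. It's a constant shift of +4 (ROT4).
On canvas: c+4=g, a+4=e, n+4=r, v+4=z, a+4=e, s+4=w.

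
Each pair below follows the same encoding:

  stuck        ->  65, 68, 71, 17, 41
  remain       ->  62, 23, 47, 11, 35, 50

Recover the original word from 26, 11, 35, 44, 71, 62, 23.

With a=1..z=26, the number is 3·pos + 8.
Undoing it on 26, 11, 35, 44, 71, 62, 23: 26→(26−8)÷3=6=f, 11→(11−8)÷3=1=a, 35→(35−8)÷3=9=i, 44→(44−8)÷3=12=l, 71→(71−8)÷3=21=u, 62→(62−8)÷3=18=r, 23→(23−8)÷3=5=e.

failure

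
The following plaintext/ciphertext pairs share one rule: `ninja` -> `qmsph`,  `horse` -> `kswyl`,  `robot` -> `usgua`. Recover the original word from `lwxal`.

issue

Each letter shifts forward by (position + 3), i.e. 3, 4, 5, … — the shift grows by one for each successive letter.
Reversing it on lwxal: l−3=i, w−4=s, x−5=s, a−6=u, l−7=e.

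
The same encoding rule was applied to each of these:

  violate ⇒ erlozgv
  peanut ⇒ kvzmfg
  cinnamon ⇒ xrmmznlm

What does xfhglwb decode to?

Each pair mirrors across the alphabet (v↔e, i↔r, o↔l): positions sum to 25. Each letter is replaced by its mirror in the alphabet: a↔z, b↔y, c↔x, and so on (the Atbash cipher).
Reversing it on xfhglwb: x↔c, f↔u, h↔s, g↔t, l↔o, w↔d, b↔y.

custody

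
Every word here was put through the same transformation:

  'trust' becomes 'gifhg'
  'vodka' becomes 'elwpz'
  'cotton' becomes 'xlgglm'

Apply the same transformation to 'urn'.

fim

Each pair mirrors across the alphabet (t↔g, r↔i, u↔f): positions sum to 25. This is the alphabet-reversal cipher (Atbash): a becomes z, b becomes y, etc.
Applying it to urn: u↔f, r↔i, n↔m.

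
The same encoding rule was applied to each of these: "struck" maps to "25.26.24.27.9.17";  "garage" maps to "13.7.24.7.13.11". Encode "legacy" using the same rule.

18.11.13.7.9.31

s is letter #19 and maps to 25: an offset of 6. Letters become their 1-based position plus 6 (so a→7, b→8, …).
On legacy: l=12→18, e=5→11, g=7→13, a=1→7, c=3→9, y=25→31.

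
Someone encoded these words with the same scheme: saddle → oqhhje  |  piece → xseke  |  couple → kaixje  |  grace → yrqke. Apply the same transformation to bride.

nrshe

Each letter's alphabet position (a=0..z=25) is mapped through 23·x+16 mod 26 — an affine cipher.
Applying it to bride: b(1)→23·1+16≡13=n; r(17)→23·17+16≡17=r; i(8)→23·8+16≡18=s; d(3)→23·3+16≡7=h; e(4)→23·4+16≡4=e (all mod 26).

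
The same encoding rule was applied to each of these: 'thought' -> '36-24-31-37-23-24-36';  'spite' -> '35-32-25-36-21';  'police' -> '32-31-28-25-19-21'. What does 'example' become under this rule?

21-40-17-29-32-28-21

Letters become their 1-based position plus 16 (so a→17, b→18, …).
On example: e=5→21, x=24→40, a=1→17, m=13→29, p=16→32, l=12→28, e=5→21.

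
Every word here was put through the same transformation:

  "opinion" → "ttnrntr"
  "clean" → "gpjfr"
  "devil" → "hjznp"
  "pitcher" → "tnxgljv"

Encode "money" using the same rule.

qtrjc

The shift depends on letter class: consonant p→t is +4, but vowel o→t is +5. Two shifts are in play — +5 for a/e/i/o/u, +4 for every other letter.
On money: m(cons)+4=q, o(vowel)+5=t, n(cons)+4=r, e(vowel)+5=j, y(cons)+4=c.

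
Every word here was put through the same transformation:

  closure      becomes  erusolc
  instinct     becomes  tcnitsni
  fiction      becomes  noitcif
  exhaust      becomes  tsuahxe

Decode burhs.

shrub

It's just the letters in reverse order.
Decoding burhs: then reverse → shrub.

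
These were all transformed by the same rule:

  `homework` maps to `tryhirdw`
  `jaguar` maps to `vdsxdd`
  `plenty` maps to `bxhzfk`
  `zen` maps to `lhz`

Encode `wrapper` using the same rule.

The shift depends on letter class: consonant h→t is +12, but vowel o→r is +3. Two shifts are in play — +3 for a/e/i/o/u, +12 for every other letter.
On wrapper: w(cons)+12=i, r(cons)+12=d, a(vowel)+3=d, p(cons)+12=b, p(cons)+12=b, e(vowel)+3=h, r(cons)+12=d.

iddbbhd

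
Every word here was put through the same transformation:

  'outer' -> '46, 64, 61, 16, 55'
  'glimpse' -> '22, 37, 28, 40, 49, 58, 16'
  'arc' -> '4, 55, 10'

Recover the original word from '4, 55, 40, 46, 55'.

armor

o(#15)→46 and u(#21)→64: differences scale by 3, so n = 3·pos + 1. With a=1..z=26, the number is 3·pos + 1.
Decoding 4, 55, 40, 46, 55: 4→(4−1)÷3=1=a, 55→(55−1)÷3=18=r, 40→(40−1)÷3=13=m, 46→(46−1)÷3=15=o, 55→(55−1)÷3=18=r.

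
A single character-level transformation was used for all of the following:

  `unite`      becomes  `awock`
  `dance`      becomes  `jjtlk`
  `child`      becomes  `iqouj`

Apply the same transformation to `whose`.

cqubk

Shifts by position in unite: pos 0: u→a (+6), pos 1: n→w (+9), pos 2: i→o (+6), pos 3: t→c (+9) — repeating every 2. The shifts repeat in a cycle of length 2: positions 0,1,… shift by +6, +9, then the pattern repeats.
Applying it to whose: w+6=c, h+9=q, o+6=u, s+9=b, e+6=k.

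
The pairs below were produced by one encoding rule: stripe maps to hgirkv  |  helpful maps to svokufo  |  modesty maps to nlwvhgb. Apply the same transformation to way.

Each pair mirrors across the alphabet (s↔h, t↔g, r↔i): positions sum to 25. This is the alphabet-reversal cipher (Atbash): a becomes z, b becomes y, etc.
On way: w↔d, a↔z, y↔b.

dzb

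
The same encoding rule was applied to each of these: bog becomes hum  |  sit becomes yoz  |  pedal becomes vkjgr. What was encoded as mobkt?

given

Compare letters: b→h is +6, o→u is +6, g→m is +6 — a constant shift. Each letter is shifted forward by 6 in the alphabet (a Caesar shift of +6).
Decoding mobkt: m−6=g, o−6=i, b−6=v, k−6=e, t−6=n.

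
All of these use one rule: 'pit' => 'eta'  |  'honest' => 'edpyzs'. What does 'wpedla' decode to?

Two steps: reverse the string, then apply a Caesar shift of +11.
Reversing it on wpedla: shift back: w−11=l, p−11=e, e−11=t, d−11=s, l−11=a, a−11=p → letsap; then reverse → pastel.

pastel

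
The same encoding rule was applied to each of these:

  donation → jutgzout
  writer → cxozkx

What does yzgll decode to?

Compare letters: d→j is +6, o→u is +6, n→t is +6 — a constant shift. Each letter is shifted forward by 6 in the alphabet (a Caesar shift of +6).
Undoing it on yzgll: y−6=s, z−6=t, g−6=a, l−6=f, l−6=f.

staff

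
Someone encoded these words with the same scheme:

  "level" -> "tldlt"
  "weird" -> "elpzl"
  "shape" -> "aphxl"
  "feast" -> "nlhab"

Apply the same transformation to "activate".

The shift depends on letter class: consonant l→t is +8, but vowel e→l is +7. Vowels shift forward by 7 and consonants shift forward by 8.
For activate: a(vowel)+7=h, c(cons)+8=k, t(cons)+8=b, i(vowel)+7=p, v(cons)+8=d, a(vowel)+7=h, t(cons)+8=b, e(vowel)+7=l.

hkbpdhbl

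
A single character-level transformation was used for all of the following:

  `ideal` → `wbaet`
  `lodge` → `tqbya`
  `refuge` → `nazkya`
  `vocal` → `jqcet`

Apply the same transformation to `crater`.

cnelan

i(8)→w(22) and d(3)→b(1) fit y≡25x+4 (mod 26); the inverse of 25 mod 26 is 25. This is an affine cipher: with a=0,…,z=25, each position x becomes (25x+4) mod 26.
On crater: c(2)→25·2+4≡2=c; r(17)→25·17+4≡13=n; a(0)→25·0+4≡4=e; t(19)→25·19+4≡11=l; e(4)→25·4+4≡0=a; r(17)→25·17+4≡13=n (all mod 26).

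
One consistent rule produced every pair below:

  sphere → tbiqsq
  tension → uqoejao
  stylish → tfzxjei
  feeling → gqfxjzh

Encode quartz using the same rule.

It's a Vigenère-style cipher with numeric key [1,12]: position i shifts by key[i mod 2].
Applying it to quartz: q+1=r, u+12=g, a+1=b, r+12=d, t+1=u, z+12=l.

rgbdul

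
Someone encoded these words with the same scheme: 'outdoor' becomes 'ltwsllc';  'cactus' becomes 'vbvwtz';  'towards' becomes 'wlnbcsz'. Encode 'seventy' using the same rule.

zpqpowh

This is an affine cipher: with a=0,…,z=25, each position x becomes (23x+1) mod 26.
For seventy: s(18)→23·18+1≡25=z; e(4)→23·4+1≡15=p; v(21)→23·21+1≡16=q; e(4)→23·4+1≡15=p; n(13)→23·13+1≡14=o; t(19)→23·19+1≡22=w; y(24)→23·24+1≡7=h (all mod 26).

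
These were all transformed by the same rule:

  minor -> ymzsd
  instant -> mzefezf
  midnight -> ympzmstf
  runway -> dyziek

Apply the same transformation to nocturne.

zsofydzi

Vowels shift forward by 4 and consonants shift forward by 12.
Applying it to nocturne: n(cons)+12=z, o(vowel)+4=s, c(cons)+12=o, t(cons)+12=f, u(vowel)+4=y, r(cons)+12=d, n(cons)+12=z, e(vowel)+4=i.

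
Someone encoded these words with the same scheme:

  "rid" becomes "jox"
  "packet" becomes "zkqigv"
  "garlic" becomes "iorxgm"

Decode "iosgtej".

dynamic

The output letters match the input read backwards, each shifted +6: rid reversed is dir. Read the word backwards and shift each letter +6.
Undoing it on iosgtej: shift back: i−6=c, o−6=i, s−6=m, g−6=a, t−6=n, e−6=y, j−6=d → cimanyd; then reverse → dynamic.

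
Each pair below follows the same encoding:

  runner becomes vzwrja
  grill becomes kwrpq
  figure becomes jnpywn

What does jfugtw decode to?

Shifts by position in runner: pos 0: r→v (+4), pos 1: u→z (+5), pos 2: n→w (+9), pos 3: n→r (+4), pos 4: e→j (+5), pos 5: r→a (+9) — repeating every 3. The shifts repeat in a cycle of length 3: positions 0,1,… shift by +4, +5, +9, then the pattern repeats.
Undoing it on jfugtw: j−4=f, f−5=a, u−9=l, g−4=c, t−5=o, w−9=n.

falcon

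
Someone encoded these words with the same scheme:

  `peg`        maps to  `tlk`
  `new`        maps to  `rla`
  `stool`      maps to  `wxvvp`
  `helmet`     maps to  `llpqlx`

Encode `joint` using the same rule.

nvprx

The rule splits by letter class: vowels +7, consonants +4.
For joint: j(cons)+4=n, o(vowel)+7=v, i(vowel)+7=p, n(cons)+4=r, t(cons)+4=x.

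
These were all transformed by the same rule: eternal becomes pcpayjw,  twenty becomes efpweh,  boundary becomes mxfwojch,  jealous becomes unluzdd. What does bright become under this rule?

matpsc

The shifts repeat in a cycle of length 2: positions 0,1,… shift by +11, +9, then the pattern repeats.
For bright: b+11=m, r+9=a, i+11=t, g+9=p, h+11=s, t+9=c.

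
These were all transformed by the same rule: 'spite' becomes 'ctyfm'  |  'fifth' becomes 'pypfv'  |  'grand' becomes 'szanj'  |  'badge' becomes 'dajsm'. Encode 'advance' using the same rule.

s(18)→c(2) and p(15)→t(19) fit y≡3x+0 (mod 26); the inverse of 3 mod 26 is 9. Each letter's alphabet position (a=0..z=25) is mapped through 3·x+0 mod 26 — an affine cipher.
For advance: a(0)→3·0+0≡0=a; d(3)→3·3+0≡9=j; v(21)→3·21+0≡11=l; a(0)→3·0+0≡0=a; n(13)→3·13+0≡13=n; c(2)→3·2+0≡6=g; e(4)→3·4+0≡12=m (all mod 26).

ajlangm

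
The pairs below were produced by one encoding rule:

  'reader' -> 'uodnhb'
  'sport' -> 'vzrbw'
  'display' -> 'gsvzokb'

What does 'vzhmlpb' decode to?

Shifts by position in reader: pos 0: r→u (+3), pos 1: e→o (+10), pos 2: a→d (+3), pos 3: d→n (+10) — repeating every 2. The shifts repeat in a cycle of length 2: positions 0,1,… shift by +3, +10, then the pattern repeats.
Decoding vzhmlpb: v−3=s, z−10=p, h−3=e, m−10=c, l−3=i, p−10=f, b−3=y.

specify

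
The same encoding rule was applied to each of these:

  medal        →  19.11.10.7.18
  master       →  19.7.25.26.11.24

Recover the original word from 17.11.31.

key

Letters become their 1-based position plus 6 (so a→7, b→8, …).
Reversing it on 17.11.31: 17→(17−6)÷1=11=k, 11→(11−6)÷1=5=e, 31→(31−6)÷1=25=y.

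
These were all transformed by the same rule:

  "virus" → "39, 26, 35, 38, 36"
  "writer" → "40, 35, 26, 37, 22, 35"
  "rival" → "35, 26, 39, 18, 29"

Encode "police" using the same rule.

Each letter is replaced by its alphabet position (a=1..z=26) + 17.
For police: p=16→33, o=15→32, l=12→29, i=9→26, c=3→20, e=5→22.

33, 32, 29, 26, 20, 22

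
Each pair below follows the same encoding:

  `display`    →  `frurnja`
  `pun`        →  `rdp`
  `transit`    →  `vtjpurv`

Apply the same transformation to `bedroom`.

Vowels shift forward by 9 and consonants shift forward by 2.
On bedroom: b(cons)+2=d, e(vowel)+9=n, d(cons)+2=f, r(cons)+2=t, o(vowel)+9=x, o(vowel)+9=x, m(cons)+2=o.

dnftxxo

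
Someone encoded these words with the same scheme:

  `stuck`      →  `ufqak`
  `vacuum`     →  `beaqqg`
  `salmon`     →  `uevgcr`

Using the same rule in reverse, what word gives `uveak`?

slack

This is an affine cipher: with a=0,…,z=25, each position x becomes (11x+4) mod 26.
Decoding uveak: u(20)→19·(20−4)≡18=s; v(21)→19·(21−4)≡11=l; e(4)→19·(4−4)≡0=a; a(0)→19·(0−4)≡2=c; k(10)→19·(10−4)≡10=k (all mod 26).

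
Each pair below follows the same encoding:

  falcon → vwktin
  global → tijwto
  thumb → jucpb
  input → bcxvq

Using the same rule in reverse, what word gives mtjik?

cable

The output letters match the input read backwards, each shifted +8: falcon reversed is noclaf. The word is reversed, then every letter is shifted forward by 8.
Decoding mtjik: shift back: m−8=e, t−8=l, j−8=b, i−8=a, k−8=c → elbac; then reverse → cable.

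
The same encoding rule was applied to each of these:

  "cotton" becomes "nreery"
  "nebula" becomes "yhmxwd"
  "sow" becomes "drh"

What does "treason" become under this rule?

Two shifts are in play — +3 for a/e/i/o/u, +11 for every other letter.
Applying it to treason: t(cons)+11=e, r(cons)+11=c, e(vowel)+3=h, a(vowel)+3=d, s(cons)+11=d, o(vowel)+3=r, n(cons)+11=y.

echddry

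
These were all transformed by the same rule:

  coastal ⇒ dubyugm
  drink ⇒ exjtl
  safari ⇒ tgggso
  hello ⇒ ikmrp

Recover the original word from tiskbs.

scream

Shifts by position in coastal: pos 0: c→d (+1), pos 1: o→u (+6), pos 2: a→b (+1), pos 3: s→y (+6) — repeating every 2. A repeating key of period 2 is used — shifts +1, +6 over and over.
Decoding tiskbs: t−1=s, i−6=c, s−1=r, k−6=e, b−1=a, s−6=m.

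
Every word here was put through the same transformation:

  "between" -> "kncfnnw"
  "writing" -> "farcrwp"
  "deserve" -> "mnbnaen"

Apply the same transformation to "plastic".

Compare letters: b→k is +9, e→n is +9, t→c is +9 — a constant shift. It's a constant shift of +9 (ROT9).
Applying it to plastic: p+9=y, l+9=u, a+9=j, s+9=b, t+9=c, i+9=r, c+9=l.

yujbcrl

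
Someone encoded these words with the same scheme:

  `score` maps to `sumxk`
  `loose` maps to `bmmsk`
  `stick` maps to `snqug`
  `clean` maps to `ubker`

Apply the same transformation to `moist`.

s(18)→s(18) and c(2)→u(20) fit y≡21x+4 (mod 26); the inverse of 21 mod 26 is 5. This is an affine cipher: with a=0,…,z=25, each position x becomes (21x+4) mod 26.
On moist: m(12)→21·12+4≡22=w; o(14)→21·14+4≡12=m; i(8)→21·8+4≡16=q; s(18)→21·18+4≡18=s; t(19)→21·19+4≡13=n (all mod 26).

wmqsn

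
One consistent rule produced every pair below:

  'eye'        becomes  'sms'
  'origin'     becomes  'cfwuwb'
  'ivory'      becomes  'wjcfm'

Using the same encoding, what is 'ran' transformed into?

fob

Compare letters: e→s is +14, y→m is +14, e→s is +14 — a constant shift. This is a Caesar cipher with shift 14.
For ran: r+14=f, a+14=o, n+14=b.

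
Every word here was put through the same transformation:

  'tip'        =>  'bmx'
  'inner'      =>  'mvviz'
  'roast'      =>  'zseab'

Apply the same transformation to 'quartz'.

The shift depends on letter class: consonant t→b is +8, but vowel i→m is +4. Two shifts are in play — +4 for a/e/i/o/u, +8 for every other letter.
On quartz: q(cons)+8=y, u(vowel)+4=y, a(vowel)+4=e, r(cons)+8=z, t(cons)+8=b, z(cons)+8=h.

yyezbh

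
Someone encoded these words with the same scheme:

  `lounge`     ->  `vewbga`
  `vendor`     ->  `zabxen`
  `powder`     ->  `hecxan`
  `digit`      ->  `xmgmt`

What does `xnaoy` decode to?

l(11)→v(21) and o(14)→e(4) fit y≡3x+14 (mod 26); the inverse of 3 mod 26 is 9. Treating letters as 0–25, the rule is x ↦ 3x + 14 (mod 26).
Reversing it on xnaoy: x(23)→9·(23−14)≡3=d; n(13)→9·(13−14)≡17=r; a(0)→9·(0−14)≡4=e; o(14)→9·(14−14)≡0=a; y(24)→9·(24−14)≡12=m (all mod 26).

dream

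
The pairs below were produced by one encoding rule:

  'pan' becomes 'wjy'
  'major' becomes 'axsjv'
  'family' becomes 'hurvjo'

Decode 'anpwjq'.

Read the word backwards and shift each letter +9.
Decoding anpwjq: shift back: a−9=r, n−9=e, p−9=g, w−9=n, j−9=a, q−9=h → regnah; then reverse → hanger.

hanger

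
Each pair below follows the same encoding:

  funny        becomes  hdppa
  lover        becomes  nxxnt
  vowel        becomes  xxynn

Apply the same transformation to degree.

fnitnn

Vowels shift forward by 9 and consonants shift forward by 2.
On degree: d(cons)+2=f, e(vowel)+9=n, g(cons)+2=i, r(cons)+2=t, e(vowel)+9=n, e(vowel)+9=n.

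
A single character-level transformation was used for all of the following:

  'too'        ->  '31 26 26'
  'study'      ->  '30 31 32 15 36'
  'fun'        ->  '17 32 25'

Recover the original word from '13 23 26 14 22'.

The number is (letter's place in the alphabet, a=1) + 11.
Reversing it on 13 23 26 14 22: 13→(13−11)÷1=2=b, 23→(23−11)÷1=12=l, 26→(26−11)÷1=15=o, 14→(14−11)÷1=3=c, 22→(22−11)÷1=11=k.

block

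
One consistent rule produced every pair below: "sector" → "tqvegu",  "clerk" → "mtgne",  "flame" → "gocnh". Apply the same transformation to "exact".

veczg

Read the word backwards and shift each letter +2.
On exact: reverse → tcaxe; then shift: t+2=v, c+2=e, a+2=c, x+2=z, e+2=g.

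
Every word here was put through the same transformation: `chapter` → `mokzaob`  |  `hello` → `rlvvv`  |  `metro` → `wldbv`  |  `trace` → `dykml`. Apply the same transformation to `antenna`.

kudouxk

Shifts by position in chapter: pos 0: c→m (+10), pos 1: h→o (+7), pos 2: a→k (+10), pos 3: p→z (+10), pos 4: t→a (+7), pos 5: e→o (+10) — repeating every 3. A repeating key of period 3 is used — shifts +10, +7, +10 over and over.
Applying it to antenna: a+10=k, n+7=u, t+10=d, e+10=o, n+7=u, n+10=x, a+10=k.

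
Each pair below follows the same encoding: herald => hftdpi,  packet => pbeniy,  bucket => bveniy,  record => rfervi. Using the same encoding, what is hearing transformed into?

hfcumsm

Each letter shifts forward by its position index (0, 1, 2, …) — the shift grows by one for each successive letter.
For hearing: h+0=h, e+1=f, a+2=c, r+3=u, i+4=m, n+5=s, g+6=m.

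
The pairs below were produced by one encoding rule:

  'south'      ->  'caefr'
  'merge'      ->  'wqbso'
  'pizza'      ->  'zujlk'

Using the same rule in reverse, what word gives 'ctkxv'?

Shifts by position in south: pos 0: s→c (+10), pos 1: o→a (+12), pos 2: u→e (+10), pos 3: t→f (+12) — repeating every 2. It's a Vigenère-style cipher with numeric key [10,12]: position i shifts by key[i mod 2].
Reversing it on ctkxv: c−10=s, t−12=h, k−10=a, x−12=l, v−10=l.

shall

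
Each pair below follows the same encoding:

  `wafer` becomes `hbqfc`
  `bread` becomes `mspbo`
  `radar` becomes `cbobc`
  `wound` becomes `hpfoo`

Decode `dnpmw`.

Shifts by position in wafer: pos 0: w→h (+11), pos 1: a→b (+1), pos 2: f→q (+11), pos 3: e→f (+1) — repeating every 2. The shifts repeat in a cycle of length 2: positions 0,1,… shift by +11, +1, then the pattern repeats.
Reversing it on dnpmw: d−11=s, n−1=m, p−11=e, m−1=l, w−11=l.

smell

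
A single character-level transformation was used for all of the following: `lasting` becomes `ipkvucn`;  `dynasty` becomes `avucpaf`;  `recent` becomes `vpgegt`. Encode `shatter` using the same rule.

tgvvcju

Read the word backwards and shift each letter +2.
On shatter: reverse → rettahs; then shift: r+2=t, e+2=g, t+2=v, t+2=v, a+2=c, h+2=j, s+2=u.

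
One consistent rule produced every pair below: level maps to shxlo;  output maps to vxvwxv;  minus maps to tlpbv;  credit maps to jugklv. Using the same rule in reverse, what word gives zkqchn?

shovel

Shifts by position in level: pos 0: l→s (+7), pos 1: e→h (+3), pos 2: v→x (+2), pos 3: e→l (+7), pos 4: l→o (+3) — repeating every 3. A repeating key of period 3 is used — shifts +7, +3, +2 over and over.
Reversing it on zkqchn: z−7=s, k−3=h, q−2=o, c−7=v, h−3=e, n−2=l.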